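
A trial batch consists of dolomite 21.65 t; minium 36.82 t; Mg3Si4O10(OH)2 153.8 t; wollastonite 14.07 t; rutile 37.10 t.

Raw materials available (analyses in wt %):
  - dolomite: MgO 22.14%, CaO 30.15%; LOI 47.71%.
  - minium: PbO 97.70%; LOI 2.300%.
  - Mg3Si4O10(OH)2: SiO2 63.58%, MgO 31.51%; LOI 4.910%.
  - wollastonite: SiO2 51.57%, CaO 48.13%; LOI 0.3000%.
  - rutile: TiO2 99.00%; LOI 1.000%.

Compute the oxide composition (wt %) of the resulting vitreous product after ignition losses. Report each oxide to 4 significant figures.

Working values are shown (rounded to 4 significant figures) alongside each step; every computation keeps exact precision end to end. Every reported figure receives exactly one rounding. The derived quantities are re-derived at full float precision (glass mass, the five compositions, the totals, ignition loss, the yield) using the weight values per 244.3 t of glass, as quoted within the question or the answer.
Mass of each oxide from the mix:
  TiO2: 37.10·0.9900 = 36.73 t
  SiO2: 153.8·0.6358 + 14.07·0.5157 = 105.0 t
  MgO: 21.65·0.2214 + 153.8·0.3151 = 53.26 t
  CaO: 21.65·0.3015 + 14.07·0.4813 = 13.30 t
  PbO: 36.82·0.9770 = 35.97 t
LOI: 21.65·0.4771 + 36.82·0.02300 + 153.8·0.04910 + 14.07·0.003000 + 37.10·0.01000 = 19.14 t
The glass mass, total less LOI, = 263.4 − 19.14 = 244.3 t (the oxide masses sum to this)
percent by weight: oxide/glass ×100

Glass mass = 244.3 t (batch 263.4 − LOI 19.14).
Composition: TiO2 15.03%, SiO2 43.00%, MgO 21.80%, CaO 5.444%, PbO 14.73%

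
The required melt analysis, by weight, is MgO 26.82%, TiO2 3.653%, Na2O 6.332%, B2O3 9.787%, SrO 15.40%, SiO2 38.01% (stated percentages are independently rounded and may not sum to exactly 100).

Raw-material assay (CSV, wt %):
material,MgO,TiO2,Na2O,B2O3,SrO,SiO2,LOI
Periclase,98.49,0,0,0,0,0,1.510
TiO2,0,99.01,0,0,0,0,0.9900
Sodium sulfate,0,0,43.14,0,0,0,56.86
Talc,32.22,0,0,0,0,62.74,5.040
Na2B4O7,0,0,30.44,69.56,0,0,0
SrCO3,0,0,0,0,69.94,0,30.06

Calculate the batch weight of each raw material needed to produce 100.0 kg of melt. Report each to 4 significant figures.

Working values appear, rounded to four significant digits, across the worked steps. The working math runs at full precision through the solve — every reported number takes a single rounding; the derived quantities (ignition loss, the totals, glass mass, the six compositions, the yield) are computed using the weight values per 100.0 kg of glass in full float precision as quoted within problem or answer.
Target masses of each oxide per 100.0 kg melt:
  MgO: 26.82% × 100.0 = 26.82 kg
  TiO2: 3.653% × 100.0 = 3.653 kg
  Na2O: 6.332% × 100.0 = 6.332 kg
  B2O3: 9.787% × 100.0 = 9.787 kg
  SrO: 15.40% × 100.0 = 15.40 kg
  SiO2: 38.01% × 100.0 = 38.01 kg
Oxide-by-oxide audit on the weights just shown, at the basis given (target by target, the sums agree up to rounding of the answer):
  MgO: 7.412·0.9849 + 60.58·0.3222 = 26.82 kg (target 26.82 kg)
  TiO2: 3.690·0.9901 = 3.653 kg (target 3.653 kg)
  Na2O: 4.750·0.4314 + 14.07·0.3044 = 6.332 kg (target 6.332 kg)
  B2O3: 14.07·0.6956 = 9.787 kg (target 9.787 kg)
  SrO: 22.02·0.6994 = 15.40 kg (target 15.40 kg)
  SiO2: 60.58·0.6274 = 38.01 kg (target 38.01 kg)
The glass-mass cross-check: total charge less LOI = 100.0 kg (targets for the oxides total 100.0 kg; the stated basis being 100.0 kg — rounding explains the deltas).
Whole-batch sum: Σ batch = 112.5 kg; loss to ignition Σ batch·LOI = 12.52 kg; yield = glass ÷ total batch = 88.87%.

Batch per 100.0 kg melt:
  Periclase: 7.412 kg
  TiO2: 3.690 kg
  Sodium sulfate: 4.750 kg
  Talc: 60.58 kg
  Na2B4O7: 14.07 kg
  SrCO3: 22.02 kg
Total batch = 112.5 kg; LOI loss = 12.52 kg; yield = 88.87%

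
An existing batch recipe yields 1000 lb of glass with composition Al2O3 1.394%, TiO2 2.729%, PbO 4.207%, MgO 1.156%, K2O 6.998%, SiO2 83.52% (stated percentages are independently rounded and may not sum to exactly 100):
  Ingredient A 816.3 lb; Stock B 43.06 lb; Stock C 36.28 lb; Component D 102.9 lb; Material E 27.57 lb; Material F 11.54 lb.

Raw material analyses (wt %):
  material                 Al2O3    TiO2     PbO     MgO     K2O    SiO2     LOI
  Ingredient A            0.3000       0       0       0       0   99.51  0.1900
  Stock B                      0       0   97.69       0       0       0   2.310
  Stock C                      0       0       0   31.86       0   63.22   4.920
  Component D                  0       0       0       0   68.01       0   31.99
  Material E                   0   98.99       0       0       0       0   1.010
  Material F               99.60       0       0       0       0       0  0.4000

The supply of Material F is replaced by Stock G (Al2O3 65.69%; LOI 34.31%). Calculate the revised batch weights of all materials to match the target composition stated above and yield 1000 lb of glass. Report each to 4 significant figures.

Revised batch per 1000 lb glass:
  Ingredient A: 816.3 lb
  Stock B: 43.06 lb
  Stock C: 36.28 lb
  Component D: 102.9 lb
  Material E: 27.57 lb
  Stock G: 17.49 lb
Total batch = 1044 lb; LOI loss = 43.53 lb

Values along the way are printed rounded to 4 significant figures alongside each step. Each numeric step keeps full precision at each step. Each reported number carries a single rounding. The derived quantities are recomputed from the weighed amounts on 1000 lb of glass in full precision (ignition loss, the six compositions, the totals, glass mass, yield) exactly as shown in either problem or answer.
Per-oxide target masses for 1000 lb glass:
  Al2O3: 1.394% × 1000 = 13.94 lb
  TiO2: 2.729% × 1000 = 27.29 lb
  PbO: 4.207% × 1000 = 42.07 lb
  MgO: 1.156% × 1000 = 11.56 lb
  K2O: 6.998% × 1000 = 69.98 lb
  SiO2: 83.52% × 1000 = 835.2 lb
Balance tally, oxide-wise, using the reported weights, for the quoted basis mass (summed amounts equal target values net of answer rounding effects):
  Al2O3: 816.3·0.003000 + 17.49·0.6569 = 13.94 lb (target 13.94 lb)
  TiO2: 27.57·0.9899 = 27.29 lb (target 27.29 lb)
  PbO: 43.06·0.9769 = 42.07 lb (target 42.07 lb)
  MgO: 36.28·0.3186 = 11.56 lb (target 11.56 lb)
  K2O: 102.9·0.6801 = 69.98 lb (target 69.98 lb)
  SiO2: 816.3·0.9951 + 36.28·0.6322 = 835.2 lb (target 835.2 lb)
Auditing the glass mass value: total batch − LOI = 1000 lb (the targets, summed, come to 1000 lb; basis as stated: 1000 lb — gaps are rounding artifacts).
Summing the batch: Σ batch = 1044 lb; ignition loss, Σ(batch × LOI) = 43.53 lb; the yield ratio, glass ÷ batch: 95.83%.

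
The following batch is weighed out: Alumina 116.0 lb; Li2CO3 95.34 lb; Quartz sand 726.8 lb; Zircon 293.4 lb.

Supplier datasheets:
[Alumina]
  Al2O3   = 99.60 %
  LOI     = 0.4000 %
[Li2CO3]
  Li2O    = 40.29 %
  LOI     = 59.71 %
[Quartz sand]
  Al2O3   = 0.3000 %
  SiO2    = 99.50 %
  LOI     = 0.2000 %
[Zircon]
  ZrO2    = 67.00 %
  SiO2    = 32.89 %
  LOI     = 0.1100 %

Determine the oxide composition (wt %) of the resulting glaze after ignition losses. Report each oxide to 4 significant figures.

Glass mass = 1172 lb (batch 1232 − LOI 59.17).
Composition: Al2O3 10.04%, Li2O 3.276%, ZrO2 16.77%, SiO2 69.92%

The whole derivation holds full precision throughout — values along the way appear rounded to 4 significant figures in the printout — every reported figure undergoes a single rounding; all derived quantities are computed in full float precision (the yield, the totals, the four compositions, net glass mass, LOI) using the weight values for 1172 lb of glass, as set out in question or answer.
Mass of each oxide from the mix:
  Al2O3: 116.0·0.9960 + 726.8·0.003000 = 117.7 lb
  Li2O: 95.34·0.4029 = 38.41 lb
  ZrO2: 293.4·0.6700 = 196.6 lb
  SiO2: 726.8·0.9950 + 293.4·0.3289 = 819.7 lb
LOI: 116.0·0.004000 + 95.34·0.5971 + 726.8·0.002000 + 293.4·0.001100 = 59.17 lb
batch − LOI leaves glass = 1232 − 59.17 = 1172 lb (consistent with Σ oxide mass)
each oxide over glass, ×100, is wt %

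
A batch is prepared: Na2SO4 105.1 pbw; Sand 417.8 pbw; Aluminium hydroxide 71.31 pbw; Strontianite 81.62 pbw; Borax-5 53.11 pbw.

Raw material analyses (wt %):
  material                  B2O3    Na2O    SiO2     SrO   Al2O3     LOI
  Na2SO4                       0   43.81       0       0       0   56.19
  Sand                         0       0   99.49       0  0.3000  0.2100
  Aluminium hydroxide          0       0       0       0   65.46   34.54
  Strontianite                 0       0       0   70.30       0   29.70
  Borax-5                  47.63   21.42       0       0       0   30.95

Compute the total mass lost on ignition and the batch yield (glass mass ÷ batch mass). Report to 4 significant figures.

LOI loss = 125.2 pbw; glass = 603.7 pbw; yield = 82.82%

Working values are printed (rounded to four significant digits) in the working. The working math runs at exact precision end to end. Each reported number receives exactly one rounding. All derived quantities, including LOI, glass mass, five oxide percentages, yield, the totals, are computed starting from the weights per 603.7 pbw of glass in exact precision as quoted within question or answer.
Each material's LOI contribution:
  Na2SO4: 105.1 × 0.5619 = 59.06 pbw
  Sand: 417.8 × 0.002100 = 0.8774 pbw
  Aluminium hydroxide: 71.31 × 0.3454 = 24.63 pbw
  Strontianite: 81.62 × 0.2970 = 24.24 pbw
  Borax-5: 53.11 × 0.3095 = 16.44 pbw
Total LOI = 125.2 pbw
Glass = batch − LOI = 728.9 − 125.2 = 603.7 pbw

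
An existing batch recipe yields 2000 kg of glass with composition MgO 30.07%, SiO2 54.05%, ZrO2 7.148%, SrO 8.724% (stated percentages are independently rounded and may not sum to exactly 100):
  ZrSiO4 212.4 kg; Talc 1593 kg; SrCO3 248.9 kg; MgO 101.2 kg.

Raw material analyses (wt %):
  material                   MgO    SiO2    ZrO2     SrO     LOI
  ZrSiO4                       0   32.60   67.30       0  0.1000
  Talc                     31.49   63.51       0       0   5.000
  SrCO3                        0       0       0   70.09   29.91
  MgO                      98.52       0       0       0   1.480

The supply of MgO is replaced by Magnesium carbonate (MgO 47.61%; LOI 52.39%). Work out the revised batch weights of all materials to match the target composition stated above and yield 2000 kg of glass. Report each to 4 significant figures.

Revised batch per 2000 kg glass:
  ZrSiO4: 212.4 kg
  Talc: 1593 kg
  SrCO3: 248.9 kg
  Magnesium carbonate: 209.5 kg
Total batch = 2264 kg; LOI loss = 264.1 kg

All internal work holds full float precision at all times. The intermediate values are printed rounded off to 4 significant figures within the worked lines; each reported value is rounded only once; the derived quantities, including LOI, four oxide percentages, totals, net glass mass, yield, are recomputed using the weight values per 2000 kg of glass in exact precision, as they appear in the problem or the answer.
Oxide mass targets, per 2000 kg glass:
  MgO: 30.07% × 2000 = 601.4 kg
  SiO2: 54.05% × 2000 = 1081 kg
  ZrO2: 7.148% × 2000 = 143.0 kg
  SrO: 8.724% × 2000 = 174.5 kg
Oxide-by-oxide audit per the reported batch figures, relative to the basis at hand (each sum matches its target mass given rounding of the digits):
  MgO: 1593·0.3149 + 209.5·0.4761 = 601.4 kg (target 601.4 kg)
  SiO2: 212.4·0.3260 + 1593·0.6351 = 1081 kg (target 1081 kg)
  ZrO2: 212.4·0.6730 = 142.9 kg (target 143.0 kg)
  SrO: 248.9·0.7009 = 174.5 kg (target 174.5 kg)
The glass-mass cross-check: the batch minus its LOI: 2000 kg (summing oxide targets gives 2000 kg; with the basis standing at 2000 kg — a pure rounding effect).
Batch total: Σ batch = 2264 kg; the LOI term Σ batch·LOI equals 264.1 kg; the yield ratio, glass ÷ batch: 88.34%.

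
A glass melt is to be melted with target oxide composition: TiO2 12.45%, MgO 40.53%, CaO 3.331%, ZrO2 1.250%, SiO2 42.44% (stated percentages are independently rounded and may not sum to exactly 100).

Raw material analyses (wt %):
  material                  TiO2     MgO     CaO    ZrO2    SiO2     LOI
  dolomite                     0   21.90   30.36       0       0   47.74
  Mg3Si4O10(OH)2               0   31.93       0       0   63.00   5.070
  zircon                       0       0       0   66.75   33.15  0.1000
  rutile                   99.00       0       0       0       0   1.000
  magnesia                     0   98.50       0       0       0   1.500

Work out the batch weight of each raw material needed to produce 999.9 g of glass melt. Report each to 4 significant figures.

Batch per 999.9 g glass melt:
  dolomite: 109.7 g
  Mg3Si4O10(OH)2: 663.7 g
  zircon: 18.72 g
  rutile: 125.7 g
  magnesia: 171.9 g
Total batch = 1090 g; LOI loss = 89.87 g; yield = 91.75%

Full float precision is carried at all times. Intermediates are shown, with 4-significant-digit rounding, when written out — every reported figure includes exactly one rounding. Derived quantities, including ignition loss, net glass mass, five oxide percentages, the yield, totals, are rebuilt using the weight values on 999.9 g of glass at exact precision as set out in question or answer.
Oxide-by-oxide targets in 999.9 g glass melt:
  TiO2: 12.45% × 999.9 = 124.5 g
  MgO: 40.53% × 999.9 = 405.3 g
  CaO: 3.331% × 999.9 = 33.31 g
  ZrO2: 1.250% × 999.9 = 12.50 g
  SiO2: 42.44% × 999.9 = 424.4 g
Sums-versus-targets review from the weights as reported, for the quoted basis mass (summed amounts equal target values modulo rounding of the values):
  TiO2: 125.7·0.9900 = 124.4 g (target 124.5 g)
  MgO: 109.7·0.2190 + 663.7·0.3193 + 171.9·0.9850 = 405.3 g (target 405.3 g)
  CaO: 109.7·0.3036 = 33.30 g (target 33.31 g)
  ZrO2: 18.72·0.6675 = 12.50 g (target 12.50 g)
  SiO2: 663.7·0.6300 + 18.72·0.3315 = 424.3 g (target 424.4 g)
Glass mass check: whole batch net of LOI = 999.8 g (per-oxide target masses sum to 999.9 g; versus the stated basis of 999.9 g — rounding explains the deltas).
Total batch = Σ batch = 1090 g; LOI loss = Σ batch·LOI = 89.87 g; as yield: glass ÷ batch → 91.75%.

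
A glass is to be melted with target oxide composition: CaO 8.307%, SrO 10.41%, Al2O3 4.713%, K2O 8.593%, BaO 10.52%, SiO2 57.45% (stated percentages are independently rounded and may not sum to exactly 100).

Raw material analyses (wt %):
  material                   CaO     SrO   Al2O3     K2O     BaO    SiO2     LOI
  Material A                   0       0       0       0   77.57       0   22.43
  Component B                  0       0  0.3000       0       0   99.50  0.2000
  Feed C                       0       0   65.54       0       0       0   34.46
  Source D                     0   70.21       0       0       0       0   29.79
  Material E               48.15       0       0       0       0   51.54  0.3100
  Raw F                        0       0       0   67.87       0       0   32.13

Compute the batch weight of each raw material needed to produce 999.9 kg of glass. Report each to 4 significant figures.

The working math holds exact precision from start to finish; intermediates are shown (rounded to four significant digits) in the working; every reported result sees exactly one rounding. Derived quantities (yield, the totals, glass mass, ignition loss, the six compositions) are rebuilt from the weighed amounts at 999.9 kg of glass at full precision as written in the question or the answer.
Per-oxide target masses for 999.9 kg glass:
  CaO: 8.307% × 999.9 = 83.06 kg
  SrO: 10.41% × 999.9 = 104.1 kg
  Al2O3: 4.713% × 999.9 = 47.13 kg
  K2O: 8.593% × 999.9 = 85.92 kg
  BaO: 10.52% × 999.9 = 105.2 kg
  SiO2: 57.45% × 999.9 = 574.4 kg
Verifying the oxide balance from the weights as reported, relative to the basis at hand (delivered sums recover each target once rounding is allowed for):
  CaO: 172.5·0.4815 = 83.06 kg (target 83.06 kg)
  SrO: 148.3·0.7021 = 104.1 kg (target 104.1 kg)
  Al2O3: 488.0·0.003000 + 69.67·0.6554 = 47.13 kg (target 47.13 kg)
  K2O: 126.6·0.6787 = 85.92 kg (target 85.92 kg)
  BaO: 135.6·0.7757 = 105.2 kg (target 105.2 kg)
  SiO2: 488.0·0.9950 + 172.5·0.5154 = 574.5 kg (target 574.4 kg)
Mass balance on the glass: Σ batch − LOI loss = 999.9 kg (oxide target masses add up to 999.8 kg; versus the stated basis of 999.9 kg — any gap is answer rounding).
Summing the batch: Σ batch = 1141 kg; the LOI term Σ batch·LOI equals 140.8 kg; as yield: glass ÷ batch → 87.66%.

Batch per 999.9 kg glass:
  Material A: 135.6 kg
  Component B: 488.0 kg
  Feed C: 69.67 kg
  Source D: 148.3 kg
  Material E: 172.5 kg
  Raw F: 126.6 kg
Total batch = 1141 kg; LOI loss = 140.8 kg; yield = 87.66%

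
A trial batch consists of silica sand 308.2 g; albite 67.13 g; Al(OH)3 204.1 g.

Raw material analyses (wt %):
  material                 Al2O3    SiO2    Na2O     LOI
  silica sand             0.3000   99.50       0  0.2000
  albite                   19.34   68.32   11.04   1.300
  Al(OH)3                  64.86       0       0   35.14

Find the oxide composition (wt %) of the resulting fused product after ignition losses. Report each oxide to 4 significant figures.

Intermediates are printed rounded to four significant figures — every computation carries full float precision in all steps. Every reported number takes exactly one rounding. All derived quantities, including yield, LOI, three oxide percentages, glass mass, the totals, are re-derived from the batch weights on 506.2 g of glass at full precision exactly as printed in either problem or answer.
Delivered oxide masses:
  Al2O3: 308.2·0.003000 + 67.13·0.1934 + 204.1·0.6486 = 146.3 g
  SiO2: 308.2·0.9950 + 67.13·0.6832 = 352.5 g
  Na2O: 67.13·0.1104 = 7.411 g
LOI: 308.2·0.002000 + 67.13·0.01300 + 204.1·0.3514 = 73.21 g
Glass mass = batch − LOI = 579.4 − 73.21 = 506.2 g (the oxide masses sum to this)
percent share: oxide ÷ glass, ×100

Glass mass = 506.2 g (batch 579.4 − LOI 73.21).
Composition: Al2O3 28.90%, SiO2 69.64%, Na2O 1.464%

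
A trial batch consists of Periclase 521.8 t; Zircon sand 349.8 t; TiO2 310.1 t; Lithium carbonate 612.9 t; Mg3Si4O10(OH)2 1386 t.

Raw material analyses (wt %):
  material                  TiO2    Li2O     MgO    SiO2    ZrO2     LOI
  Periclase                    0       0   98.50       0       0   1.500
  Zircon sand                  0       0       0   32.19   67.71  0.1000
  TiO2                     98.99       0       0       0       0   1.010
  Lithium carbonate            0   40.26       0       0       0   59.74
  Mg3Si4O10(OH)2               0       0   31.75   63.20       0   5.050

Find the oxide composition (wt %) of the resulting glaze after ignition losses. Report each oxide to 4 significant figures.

In-progress results are shown, rounded to 4 significant digits, when written out — all arithmetic carries exact precision through every step; each reported number is rounded exactly once — all derived quantities are rebuilt from the batch weights at 2733 t of glass in exact precision (LOI, yield, glass mass, five oxide percentages, totals) as they appear in problem or answer.
Delivered oxide masses:
  TiO2: 310.1·0.9899 = 307.0 t
  Li2O: 612.9·0.4026 = 246.8 t
  MgO: 521.8·0.9850 + 1386·0.3175 = 954.0 t
  SiO2: 349.8·0.3219 + 1386·0.6320 = 988.6 t
  ZrO2: 349.8·0.6771 = 236.8 t
LOI: 521.8·0.01500 + 349.8·0.001000 + 310.1·0.01010 + 612.9·0.5974 + 1386·0.05050 = 447.4 t
Resulting glass, batch − LOI: 3181 − 447.4 = 2733 t (the oxide masses sum to this)
percent by weight: oxide/glass ×100

Glass mass = 2733 t (batch 3181 − LOI 447.4).
Composition: TiO2 11.23%, Li2O 9.028%, MgO 34.91%, SiO2 36.17%, ZrO2 8.666%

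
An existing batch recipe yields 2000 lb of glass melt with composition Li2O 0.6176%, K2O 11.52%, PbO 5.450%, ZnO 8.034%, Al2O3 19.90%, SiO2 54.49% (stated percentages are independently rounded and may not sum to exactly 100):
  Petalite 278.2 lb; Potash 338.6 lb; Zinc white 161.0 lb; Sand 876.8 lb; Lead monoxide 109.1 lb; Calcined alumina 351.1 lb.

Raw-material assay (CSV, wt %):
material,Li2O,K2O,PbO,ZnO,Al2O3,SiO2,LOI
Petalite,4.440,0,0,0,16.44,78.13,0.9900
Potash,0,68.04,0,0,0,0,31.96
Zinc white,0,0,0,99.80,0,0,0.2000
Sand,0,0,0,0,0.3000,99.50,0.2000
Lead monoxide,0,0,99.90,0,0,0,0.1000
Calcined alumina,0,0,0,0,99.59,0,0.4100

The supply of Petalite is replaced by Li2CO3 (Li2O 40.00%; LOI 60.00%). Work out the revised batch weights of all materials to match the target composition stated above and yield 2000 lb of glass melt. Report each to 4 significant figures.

Revised batch per 2000 lb glass melt:
  Li2CO3: 30.88 lb
  Potash: 338.6 lb
  Zinc white: 161.0 lb
  Sand: 1095 lb
  Lead monoxide: 109.1 lb
  Calcined alumina: 396.3 lb
Total batch = 2131 lb; LOI loss = 131.0 lb

Rounding to four significant digits applies to each working value as printed — full precision is maintained all the way through. A single rounding finalizes each reported figure — the derived quantities, which include six oxide percentages, the totals, the yield, LOI, glass mass, are re-derived at exact precision, exactly as printed in either problem or answer, using the weight values at 2000 lb of glass.
Target oxide masses per 2000 lb glass melt:
  Li2O: 0.6176% × 2000 = 12.35 lb
  K2O: 11.52% × 2000 = 230.4 lb
  PbO: 5.450% × 2000 = 109.0 lb
  ZnO: 8.034% × 2000 = 160.7 lb
  Al2O3: 19.90% × 2000 = 398.0 lb
  SiO2: 54.49% × 2000 = 1090 lb
Per-oxide balance check per the reported batch figures, relative to the basis at hand (each sum matches its target mass net of answer rounding effects):
  Li2O: 30.88·0.4000 = 12.35 lb (target 12.35 lb)
  K2O: 338.6·0.6804 = 230.4 lb (target 230.4 lb)
  PbO: 109.1·0.9990 = 109.0 lb (target 109.0 lb)
  ZnO: 161.0·0.9980 = 160.7 lb (target 160.7 lb)
  Al2O3: 1095·0.003000 + 396.3·0.9959 = 398.0 lb (target 398.0 lb)
  SiO2: 1095·0.9950 = 1090 lb (target 1090 lb)
Consistency of the glass mass: net batch after ignition = 2000 lb (the targets, summed, come to 2000 lb; the stated basis being 2000 lb — gaps are rounding artifacts).
Whole-batch sum: Σ batch = 2131 lb; the LOI term Σ batch·LOI equals 131.0 lb; the yield ratio, glass ÷ batch: 93.85%.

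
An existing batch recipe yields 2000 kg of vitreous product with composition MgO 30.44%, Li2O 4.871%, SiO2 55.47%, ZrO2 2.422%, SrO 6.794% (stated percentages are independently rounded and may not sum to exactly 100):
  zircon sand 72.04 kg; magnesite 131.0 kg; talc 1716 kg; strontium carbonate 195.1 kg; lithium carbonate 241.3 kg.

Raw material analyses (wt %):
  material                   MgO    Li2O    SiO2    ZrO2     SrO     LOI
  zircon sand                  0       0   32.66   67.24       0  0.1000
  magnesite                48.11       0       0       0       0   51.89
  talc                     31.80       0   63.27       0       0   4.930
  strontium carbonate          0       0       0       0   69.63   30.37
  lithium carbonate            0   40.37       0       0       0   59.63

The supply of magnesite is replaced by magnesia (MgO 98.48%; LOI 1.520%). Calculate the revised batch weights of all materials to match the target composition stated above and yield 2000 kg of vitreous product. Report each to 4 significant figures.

Revised batch per 2000 kg vitreous product:
  zircon sand: 72.04 kg
  magnesia: 64.01 kg
  talc: 1716 kg
  strontium carbonate: 195.1 kg
  lithium carbonate: 241.3 kg
Total batch = 2288 kg; LOI loss = 288.8 kg

Working values are printed, with 4-significant-figure rounding, in the working — every computation holds full float precision at every stage. Every reported result sees exactly one rounding; the derived quantities are rebuilt from the weighed amounts on 2000 kg of glass in exact precision (the five compositions, net glass mass, totals, LOI, yield), precisely as stated by problem or answer.
Per-oxide target masses for 2000 kg vitreous product:
  MgO: 30.44% × 2000 = 608.8 kg
  Li2O: 4.871% × 2000 = 97.42 kg
  SiO2: 55.47% × 2000 = 1109 kg
  ZrO2: 2.422% × 2000 = 48.44 kg
  SrO: 6.794% × 2000 = 135.9 kg
Checking each oxide sum working from each reported weight, versus the basis set out (summed amounts equal target values up to rounding of the answer):
  MgO: 64.01·0.9848 + 1716·0.3180 = 608.7 kg (target 608.8 kg)
  Li2O: 241.3·0.4037 = 97.41 kg (target 97.42 kg)
  SiO2: 72.04·0.3266 + 1716·0.6327 = 1109 kg (target 1109 kg)
  ZrO2: 72.04·0.6724 = 48.44 kg (target 48.44 kg)
  SrO: 195.1·0.6963 = 135.8 kg (target 135.9 kg)
Glass-mass closure: Σ batch − LOI loss = 2000 kg (summing oxide targets gives 2000 kg; versus the stated basis of 2000 kg — gaps are rounding artifacts).
Summing the batch: Σ batch = 2288 kg; Σ batch·LOI gives LOI loss = 288.8 kg; yield = glass ÷ total batch = 87.38%.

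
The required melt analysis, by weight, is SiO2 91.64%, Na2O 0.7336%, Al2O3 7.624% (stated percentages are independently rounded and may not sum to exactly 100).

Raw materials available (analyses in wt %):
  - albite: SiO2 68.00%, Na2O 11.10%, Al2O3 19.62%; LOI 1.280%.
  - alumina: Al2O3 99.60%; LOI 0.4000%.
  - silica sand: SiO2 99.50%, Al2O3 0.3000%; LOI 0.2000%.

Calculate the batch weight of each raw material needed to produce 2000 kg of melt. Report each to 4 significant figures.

Batch per 2000 kg melt:
  albite: 132.2 kg
  alumina: 121.8 kg
  silica sand: 1752 kg
Total batch = 2006 kg; LOI loss = 5.683 kg; yield = 99.72%

In-progress results are shown (rounded to 4 significant digits) across the worked steps; the working math maintains exact precision at all times; every reported result sees exactly one rounding — derived quantities are computed starting from the weights at 2000 kg of glass at full precision (ignition loss, three oxide percentages, totals, net glass mass, yield) as they appear in the problem or the answer.
Oxide-by-oxide targets in 2000 kg melt:
  SiO2: 91.64% × 2000 = 1833 kg
  Na2O: 0.7336% × 2000 = 14.67 kg
  Al2O3: 7.624% × 2000 = 152.5 kg
Per-oxide balance check applying the batch weights above, under the basis named above (summed amounts equal target values inside rounding margins):
  SiO2: 132.2·0.6800 + 1752·0.9950 = 1833 kg (target 1833 kg)
  Na2O: 132.2·0.1110 = 14.67 kg (target 14.67 kg)
  Al2O3: 132.2·0.1962 + 121.8·0.9960 + 1752·0.003000 = 152.5 kg (target 152.5 kg)
Glass-mass sanity pass: batch Σ − ignition loss = 2000 kg (oxide target masses add up to 2000 kg; with the basis standing at 2000 kg — rounding explains the deltas).
Total batch = Σ batch = 2006 kg; Σ batch·LOI gives LOI loss = 5.683 kg; glass ÷ batch gives a yield of 99.72%.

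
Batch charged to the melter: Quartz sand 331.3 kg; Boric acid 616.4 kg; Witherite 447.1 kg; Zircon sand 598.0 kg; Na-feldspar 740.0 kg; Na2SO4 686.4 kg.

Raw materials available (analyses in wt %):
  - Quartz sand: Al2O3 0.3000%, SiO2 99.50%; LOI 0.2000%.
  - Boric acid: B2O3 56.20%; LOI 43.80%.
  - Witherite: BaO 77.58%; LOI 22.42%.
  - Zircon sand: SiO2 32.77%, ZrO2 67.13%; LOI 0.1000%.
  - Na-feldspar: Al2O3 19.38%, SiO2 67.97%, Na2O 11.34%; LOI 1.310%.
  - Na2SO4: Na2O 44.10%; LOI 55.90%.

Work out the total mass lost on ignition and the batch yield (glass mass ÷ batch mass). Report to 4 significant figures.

LOI loss = 764.9 kg; glass = 2654 kg; yield = 77.63%

The intermediate values are displayed with 4-significant-figure rounding in the printout. Full precision is kept all the way through — each reported value is rounded just once. The derived quantities (yield, six oxide percentages, ignition loss, glass mass, the totals) are rebuilt at full float precision starting from the weights on 2654 kg of glass exactly as printed in the question or the answer.
Material-by-material LOI:
  Quartz sand: 331.3 × 0.002000 = 0.6626 kg
  Boric acid: 616.4 × 0.4380 = 270.0 kg
  Witherite: 447.1 × 0.2242 = 100.2 kg
  Zircon sand: 598.0 × 0.001000 = 0.5980 kg
  Na-feldspar: 740.0 × 0.01310 = 9.694 kg
  Na2SO4: 686.4 × 0.5590 = 383.7 kg
Total LOI = 764.9 kg
Glass = batch − LOI = 3419 − 764.9 = 2654 kg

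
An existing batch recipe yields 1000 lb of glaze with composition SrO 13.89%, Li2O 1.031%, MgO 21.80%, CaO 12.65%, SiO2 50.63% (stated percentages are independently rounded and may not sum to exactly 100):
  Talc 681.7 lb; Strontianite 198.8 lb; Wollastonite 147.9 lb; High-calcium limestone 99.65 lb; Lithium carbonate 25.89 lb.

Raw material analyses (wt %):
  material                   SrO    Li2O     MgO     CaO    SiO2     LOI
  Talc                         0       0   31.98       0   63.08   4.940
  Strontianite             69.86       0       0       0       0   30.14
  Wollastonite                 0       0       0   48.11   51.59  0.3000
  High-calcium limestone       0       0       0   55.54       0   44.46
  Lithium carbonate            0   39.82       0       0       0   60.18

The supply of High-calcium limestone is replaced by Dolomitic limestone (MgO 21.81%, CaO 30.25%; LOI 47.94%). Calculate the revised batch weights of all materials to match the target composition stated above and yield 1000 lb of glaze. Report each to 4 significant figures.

The intermediate values are shown, rounded to 4 significant figures, across the worked steps; full float precision is carried at each step. Exactly one rounding lands on each reported result — the derived quantities, including five oxide percentages, LOI, totals, glass mass, the yield, are rebuilt from the weighed amounts on 1000 lb of glass in full float precision, exactly as printed in either problem or answer.
Per-oxide target masses for 1000 lb glaze:
  SrO: 13.89% × 1000 = 138.9 lb
  Li2O: 1.031% × 1000 = 10.31 lb
  MgO: 21.80% × 1000 = 218.0 lb
  CaO: 12.65% × 1000 = 126.5 lb
  SiO2: 50.63% × 1000 = 506.3 lb
Verifying the oxide balance on the weights just shown, versus the basis set out (target by target, the sums agree once rounding is allowed for):
  SrO: 198.8·0.6986 = 138.9 lb (target 138.9 lb)
  Li2O: 25.89·0.3982 = 10.31 lb (target 10.31 lb)
  MgO: 628.0·0.3198 + 78.66·0.2181 = 218.0 lb (target 218.0 lb)
  CaO: 213.5·0.4811 + 78.66·0.3025 = 126.5 lb (target 126.5 lb)
  SiO2: 628.0·0.6308 + 213.5·0.5159 = 506.3 lb (target 506.3 lb)
The glass-mass cross-check: Σ batch − LOI loss = 1000 lb (oxide target masses add up to 1000 lb; stated basis 1000 lb — rounding explains the deltas).
Adding the batch up: Σ batch = 1145 lb; LOI loss = Σ batch·LOI = 144.9 lb; the yield ratio, glass ÷ batch: 87.35%.

Revised batch per 1000 lb glaze:
  Talc: 628.0 lb
  Strontianite: 198.8 lb
  Wollastonite: 213.5 lb
  Dolomitic limestone: 78.66 lb
  Lithium carbonate: 25.89 lb
Total batch = 1145 lb; LOI loss = 144.9 lb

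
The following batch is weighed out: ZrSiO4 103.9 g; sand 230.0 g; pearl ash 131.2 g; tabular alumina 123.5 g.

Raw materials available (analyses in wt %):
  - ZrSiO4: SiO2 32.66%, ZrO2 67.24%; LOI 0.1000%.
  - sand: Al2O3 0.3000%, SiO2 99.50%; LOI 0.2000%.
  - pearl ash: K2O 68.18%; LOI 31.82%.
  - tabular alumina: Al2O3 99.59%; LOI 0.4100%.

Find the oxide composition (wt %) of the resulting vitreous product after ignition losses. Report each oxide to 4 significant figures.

Full precision is held in all steps. The intermediate values are printed, rounded to 4 significant figures, alongside each step — every reported number takes a single rounding; all derived quantities (yield, four oxide percentages, the totals, ignition loss, net glass mass) are rebuilt at full float precision from the batch weights on 545.8 g of glass exactly as printed in the problem or the answer.
Delivered oxide masses:
  Al2O3: 230.0·0.003000 + 123.5·0.9959 = 123.7 g
  SiO2: 103.9·0.3266 + 230.0·0.9950 = 262.8 g
  K2O: 131.2·0.6818 = 89.45 g
  ZrO2: 103.9·0.6724 = 69.86 g
LOI: 103.9·0.001000 + 230.0·0.002000 + 131.2·0.3182 + 123.5·0.004100 = 42.82 g
Glass mass = batch − LOI = 588.6 − 42.82 = 545.8 g (equal to the oxide-mass sum)
percent by weight: oxide/glass ×100

Glass mass = 545.8 g (batch 588.6 − LOI 42.82).
Composition: Al2O3 22.66%, SiO2 48.15%, K2O 16.39%, ZrO2 12.80%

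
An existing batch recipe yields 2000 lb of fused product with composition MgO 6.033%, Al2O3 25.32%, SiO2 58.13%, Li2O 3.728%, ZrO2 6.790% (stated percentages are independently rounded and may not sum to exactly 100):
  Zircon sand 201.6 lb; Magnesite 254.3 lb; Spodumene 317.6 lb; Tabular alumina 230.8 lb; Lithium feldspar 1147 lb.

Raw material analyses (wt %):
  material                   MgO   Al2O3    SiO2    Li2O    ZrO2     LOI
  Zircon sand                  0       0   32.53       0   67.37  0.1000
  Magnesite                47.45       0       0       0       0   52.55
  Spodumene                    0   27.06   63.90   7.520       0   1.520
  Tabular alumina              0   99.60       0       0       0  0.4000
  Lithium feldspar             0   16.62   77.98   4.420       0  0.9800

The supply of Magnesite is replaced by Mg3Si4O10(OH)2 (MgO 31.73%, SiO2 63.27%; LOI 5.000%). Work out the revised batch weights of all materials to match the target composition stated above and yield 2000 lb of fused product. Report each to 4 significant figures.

All internal work maintains full precision all the way through; rounding to 4 significant figures applies to each mid-chain value as shown — a single rounding yields each reported figure. The derived quantities (the totals, glass mass, LOI, the yield, five oxide percentages) are rebuilt using the weight values per 2000 lb of glass in full precision as written in the problem or answer text.
Per-oxide target masses for 2000 lb fused product:
  MgO: 6.033% × 2000 = 120.7 lb
  Al2O3: 25.32% × 2000 = 506.4 lb
  SiO2: 58.13% × 2000 = 1163 lb
  Li2O: 3.728% × 2000 = 74.56 lb
  ZrO2: 6.790% × 2000 = 135.8 lb
Oxide-by-oxide audit on the weights just shown, under the basis named above (summed amounts equal target values within answer rounding):
  MgO: 380.3·0.3173 = 120.7 lb (target 120.7 lb)
  Al2O3: 667.4·0.2706 + 235.1·0.9960 + 551.4·0.1662 = 506.4 lb (target 506.4 lb)
  SiO2: 201.6·0.3253 + 380.3·0.6327 + 667.4·0.6390 + 551.4·0.7798 = 1163 lb (target 1163 lb)
  Li2O: 667.4·0.07520 + 551.4·0.04420 = 74.56 lb (target 74.56 lb)
  ZrO2: 201.6·0.6737 = 135.8 lb (target 135.8 lb)
The glass-mass cross-check: total charge less LOI = 2000 lb (per-oxide target masses sum to 2000 lb; the stated basis being 2000 lb — deltas are rounding alone).
Summing the batch: Σ batch = 2036 lb; the LOI term Σ batch·LOI equals 35.71 lb; yield: glass divided by total = 98.25%.

Revised batch per 2000 lb fused product:
  Zircon sand: 201.6 lb
  Mg3Si4O10(OH)2: 380.3 lb
  Spodumene: 667.4 lb
  Tabular alumina: 235.1 lb
  Lithium feldspar: 551.4 lb
Total batch = 2036 lb; LOI loss = 35.71 lb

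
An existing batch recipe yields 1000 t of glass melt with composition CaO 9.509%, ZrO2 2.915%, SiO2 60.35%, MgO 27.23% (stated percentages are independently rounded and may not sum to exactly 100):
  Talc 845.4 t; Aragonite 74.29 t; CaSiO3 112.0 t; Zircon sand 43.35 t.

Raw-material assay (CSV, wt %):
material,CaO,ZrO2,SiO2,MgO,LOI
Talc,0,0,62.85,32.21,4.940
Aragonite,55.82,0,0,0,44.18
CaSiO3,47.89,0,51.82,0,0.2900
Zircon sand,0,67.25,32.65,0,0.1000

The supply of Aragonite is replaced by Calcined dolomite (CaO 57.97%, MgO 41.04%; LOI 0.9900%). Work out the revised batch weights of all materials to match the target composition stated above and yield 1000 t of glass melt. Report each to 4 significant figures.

Revised batch per 1000 t glass melt:
  Talc: 805.4 t
  Calcined dolomite: 31.42 t
  CaSiO3: 160.5 t
  Zircon sand: 43.35 t
Total batch = 1041 t; LOI loss = 40.61 t

Mid-chain values are printed rounded to 4 significant digits at each printed step — all arithmetic runs at full precision end to end — every reported value is rounded once only. Derived quantities (the totals, the four compositions, ignition loss, yield, glass mass) are rebuilt from the batch weights per 1000 t of glass in exact precision as set out in the problem or answer text.
The oxide mass targets at 1000 t glass melt:
  CaO: 9.509% × 1000 = 95.09 t
  ZrO2: 2.915% × 1000 = 29.15 t
  SiO2: 60.35% × 1000 = 603.5 t
  MgO: 27.23% × 1000 = 272.3 t
Mass-balance tally per oxide from the weights as reported, against the basis in use (every target is met by its sum net of answer rounding effects):
  CaO: 31.42·0.5797 + 160.5·0.4789 = 95.08 t (target 95.09 t)
  ZrO2: 43.35·0.6725 = 29.15 t (target 29.15 t)
  SiO2: 805.4·0.6285 + 160.5·0.5182 + 43.35·0.3265 = 603.5 t (target 603.5 t)
  MgO: 805.4·0.3221 + 31.42·0.4104 = 272.3 t (target 272.3 t)
Glass-mass sanity pass: Σ batch − LOI loss = 1000 t (targets for the oxides total 1000 t; stated basis 1000 t — differing by rounding only).
Whole-batch sum: Σ batch = 1041 t; LOI removed, Σ of batch·LOI: 40.61 t; yield = glass ÷ total batch = 96.10%.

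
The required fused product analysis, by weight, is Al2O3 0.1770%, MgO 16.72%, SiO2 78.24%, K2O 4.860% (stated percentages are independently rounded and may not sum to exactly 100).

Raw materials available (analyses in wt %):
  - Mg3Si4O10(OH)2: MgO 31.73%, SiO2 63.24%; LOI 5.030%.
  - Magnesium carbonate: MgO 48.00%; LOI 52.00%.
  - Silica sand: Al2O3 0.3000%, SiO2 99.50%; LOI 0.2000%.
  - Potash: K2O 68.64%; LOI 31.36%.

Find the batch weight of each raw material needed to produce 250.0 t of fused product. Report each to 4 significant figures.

In-progress results are printed rounded to 4 significant figures within the worked lines. The working math keeps full float precision through every step — every reported figure is rounded exactly once. All derived quantities are carried starting from the weights on 250.0 t of glass in exact precision (four oxide percentages, ignition loss, totals, net glass mass, yield) as they appear in problem or answer.
Target oxide masses per 250.0 t fused product:
  Al2O3: 0.1770% × 250.0 = 0.4425 t
  MgO: 16.72% × 250.0 = 41.80 t
  SiO2: 78.24% × 250.0 = 195.6 t
  K2O: 4.860% × 250.0 = 12.15 t
Oxide-by-oxide audit working from each reported weight, per the basis as stated (target by target, the sums agree net of answer rounding effects):
  Al2O3: 147.5·0.003000 = 0.4425 t (target 0.4425 t)
  MgO: 77.23·0.3173 + 36.03·0.4800 = 41.80 t (target 41.80 t)
  SiO2: 77.23·0.6324 + 147.5·0.9950 = 195.6 t (target 195.6 t)
  K2O: 17.70·0.6864 = 12.15 t (target 12.15 t)
Auditing the glass mass value: batch Σ − ignition loss = 250.0 t (the targets, summed, come to 250.0 t; with the basis standing at 250.0 t — rounding explains the deltas).
Batch total: Σ batch = 278.5 t; ignition loss, Σ(batch × LOI) = 28.47 t; glass ÷ batch gives a yield of 89.78%.

Batch per 250.0 t fused product:
  Mg3Si4O10(OH)2: 77.23 t
  Magnesium carbonate: 36.03 t
  Silica sand: 147.5 t
  Potash: 17.70 t
Total batch = 278.5 t; LOI loss = 28.47 t; yield = 89.78%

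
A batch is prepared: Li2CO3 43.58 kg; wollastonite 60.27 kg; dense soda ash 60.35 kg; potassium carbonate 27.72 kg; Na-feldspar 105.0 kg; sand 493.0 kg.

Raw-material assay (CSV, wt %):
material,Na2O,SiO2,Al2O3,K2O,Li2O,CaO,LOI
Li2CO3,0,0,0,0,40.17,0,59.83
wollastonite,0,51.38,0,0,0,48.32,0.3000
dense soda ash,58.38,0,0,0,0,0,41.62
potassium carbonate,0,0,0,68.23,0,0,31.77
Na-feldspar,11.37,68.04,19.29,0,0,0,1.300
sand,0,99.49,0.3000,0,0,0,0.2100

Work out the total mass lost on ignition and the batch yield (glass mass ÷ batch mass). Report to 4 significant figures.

LOI loss = 62.58 kg; glass = 727.3 kg; yield = 92.08%

Rounding to four significant figures governs every in-between result as shown — the whole derivation maintains full float precision at every stage. Every reported figure undergoes a single rounding — all derived quantities are re-derived from the weighed amounts on 727.3 kg of glass at full precision (totals, LOI, net glass mass, yield, the six compositions) exactly as printed in the question or the answer.
Loss on ignition, line by line:
  Li2CO3: 43.58 × 0.5983 = 26.07 kg
  wollastonite: 60.27 × 0.003000 = 0.1808 kg
  dense soda ash: 60.35 × 0.4162 = 25.12 kg
  potassium carbonate: 27.72 × 0.3177 = 8.807 kg
  Na-feldspar: 105.0 × 0.01300 = 1.365 kg
  sand: 493.0 × 0.002100 = 1.035 kg
Total LOI = 62.58 kg
Glass = batch − LOI = 789.9 − 62.58 = 727.3 kg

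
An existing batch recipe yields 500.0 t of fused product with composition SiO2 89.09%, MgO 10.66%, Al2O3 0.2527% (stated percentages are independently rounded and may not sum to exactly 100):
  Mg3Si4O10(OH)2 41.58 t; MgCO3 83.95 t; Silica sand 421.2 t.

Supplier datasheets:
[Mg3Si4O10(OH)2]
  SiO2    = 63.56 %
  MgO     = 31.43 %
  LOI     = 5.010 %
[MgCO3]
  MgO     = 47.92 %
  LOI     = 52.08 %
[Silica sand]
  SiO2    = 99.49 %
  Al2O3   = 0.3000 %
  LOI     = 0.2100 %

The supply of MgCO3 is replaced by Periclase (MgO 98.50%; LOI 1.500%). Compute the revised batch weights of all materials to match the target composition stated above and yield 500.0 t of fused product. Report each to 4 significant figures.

In-progress results are shown rounded to four significant figures in the printout. All internal work runs at full float precision through every step. Every reported result takes just one rounding. Derived quantities, which include yield, ignition loss, totals, net glass mass, three oxide percentages, are re-derived at full precision, as they appear in the question or the answer, from the batch weights on 500.0 t of glass.
Oxide-by-oxide targets in 500.0 t fused product:
  SiO2: 89.09% × 500.0 = 445.4 t
  MgO: 10.66% × 500.0 = 53.30 t
  Al2O3: 0.2527% × 500.0 = 1.263 t
Per-oxide balance check from the weights as reported, per the basis as stated (every target is met by its sum given rounding of the digits):
  SiO2: 41.58·0.6356 + 421.2·0.9949 = 445.5 t (target 445.4 t)
  MgO: 41.58·0.3143 + 40.84·0.9850 = 53.30 t (target 53.30 t)
  Al2O3: 421.2·0.003000 = 1.264 t (target 1.263 t)
Consistency of the glass mass: net batch after ignition = 500.0 t (oxide target masses add up to 500.0 t; with the basis standing at 500.0 t — deltas are rounding alone).
Batch grand total — Σ batch = 503.6 t; Σ batch·LOI gives LOI loss = 3.580 t; glass ÷ batch gives a yield of 99.29%.

Revised batch per 500.0 t fused product:
  Mg3Si4O10(OH)2: 41.58 t
  Periclase: 40.84 t
  Silica sand: 421.2 t
Total batch = 503.6 t; LOI loss = 3.580 t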